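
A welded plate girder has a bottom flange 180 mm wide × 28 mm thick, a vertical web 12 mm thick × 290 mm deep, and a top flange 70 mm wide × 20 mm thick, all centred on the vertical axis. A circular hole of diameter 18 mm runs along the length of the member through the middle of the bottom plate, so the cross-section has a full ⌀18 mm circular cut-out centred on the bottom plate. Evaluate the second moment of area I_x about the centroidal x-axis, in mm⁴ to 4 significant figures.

Decompose the section into non-overlapping parts with the origin at the bottom-left of its bounding rectangle.
Bottom plate: 180 × 28, A = 5 040 mm², y = 14 mm, Ī = 329 280 mm⁴.
Web plate: 12 × 290, A = 3 480 mm², y = 173 mm, Ī = 24 389 000 mm⁴.
Top plate: 70 × 20, A = 1 400 mm², y = 328 mm, Ī = 46666.7 mm⁴.
Hole (subtracted): ⌀18, A = 254.469 mm², y = 14 mm, Ī = 5 153 mm⁴.
Centroid: ȳ = ΣA·y / ΣA = 116.728 mm.
Transfer each piece to the centroidal x-axis using Ī + A·d² with d = y − 116.728:
  bottom plate: d = -102.728 mm → contributes +53 516 540 mm⁴
  web plate: d = 56.2721 mm → contributes +35 408 579 mm⁴
  top plate: d = 211.272 mm → contributes +62 536 909 mm⁴
  hole: d = -102.728 mm → contributes −2 690 571 mm⁴
Total I = 148 771 457 mm⁴.

I_x ≈ 1.488 × 10⁸ mm⁴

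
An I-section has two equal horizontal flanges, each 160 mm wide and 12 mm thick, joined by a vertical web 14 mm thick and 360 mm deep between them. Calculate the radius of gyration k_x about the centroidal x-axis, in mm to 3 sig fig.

k_x ≈ 145 mm

Decompose the section into non-overlapping parts with the origin at the bottom-left of its bounding rectangle.
Bottom flange: 160 × 12, A = 1 920 mm², y = 6 mm, Ī = 23 040 mm⁴.
Web: 14 × 360, A = 5 040 mm², y = 192 mm, Ī = 54 432 000 mm⁴.
Top flange: 160 × 12, A = 1 920 mm², y = 378 mm, Ī = 23 040 mm⁴.
By symmetry the centroid is at mid-height, ȳ = 192 mm.
Transfer each piece to the centroidal x-axis using Ī + A·d² with d = y − 192:
  bottom flange: d = -186 mm → contributes +66 447 360 mm⁴
  web: d = 0 mm → contributes +54 432 000 mm⁴
  top flange: d = 186 mm → contributes +66 447 360 mm⁴
Total I = 187 326 720 mm⁴.
Radius of gyration: k = √(I/A) = √(187 326 720 / 8 880) = 145.24 mm.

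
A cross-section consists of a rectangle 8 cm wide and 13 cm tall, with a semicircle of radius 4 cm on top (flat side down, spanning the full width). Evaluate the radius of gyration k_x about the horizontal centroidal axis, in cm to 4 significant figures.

Split into non-overlapping primitives; take the origin at the lower-left of the bounding box.
Rectangular body: 8 × 13, A = 104 cm², y = 6.5 cm, Ī = 1464.67 cm⁴.
Semicircular cap: semicircle r = 4, A = 25.1327 cm², y = 14.6977 cm, Ī = 28.0978 cm⁴.
Centroid: ȳ = ΣA·y / ΣA = 8.09549 cm.
Transfer each piece to the horizontal centroidal axis using Ī + A·d² with d = y − 8.09549:
  rectangular body: d = -1.59549 cm → contributes +1729.41 cm⁴
  semicircular cap: d = 6.60217 cm → contributes +1123.6 cm⁴
Total I = 2853.01 cm⁴.
Radius of gyration: k = √(I/A) = √(2853.01 / 129.133) = 4.70038 cm.

k_x ≈ 4.700 cm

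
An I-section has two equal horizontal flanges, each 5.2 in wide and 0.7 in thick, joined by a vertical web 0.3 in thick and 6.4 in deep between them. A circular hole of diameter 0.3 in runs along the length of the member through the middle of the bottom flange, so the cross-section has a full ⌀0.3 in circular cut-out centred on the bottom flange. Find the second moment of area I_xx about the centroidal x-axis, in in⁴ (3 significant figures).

Decompose the section into non-overlapping parts with the origin at the bottom-left of its bounding rectangle.
Bottom flange: 5.2 × 0.7, A = 3.64 in², y = 0.35 in, Ī = 0.14863 in⁴.
Web: 0.3 × 6.4, A = 1.92 in², y = 3.9 in, Ī = 6.5536 in⁴.
Top flange: 5.2 × 0.7, A = 3.64 in², y = 7.45 in, Ī = 0.14863 in⁴.
Hole (subtracted): ⌀0.3, A = 0.070686 in², y = 0.35 in, Ī = 0.00039761 in⁴.
Centroid: ȳ = ΣA·y / ΣA = 3.9275 in.
Transfer each piece to the centroidal x-axis using Ī + A·d² with d = y − 3.9275:
  bottom flange: d = -3.5775 in → contributes +46.735 in⁴
  web: d = -0.027487 in → contributes +6.5551 in⁴
  top flange: d = 3.5225 in → contributes +45.314 in⁴
  hole: d = -3.5775 in → contributes −0.90506 in⁴
Total I = 97.699 in⁴.

I_xx ≈ 97.7 in⁴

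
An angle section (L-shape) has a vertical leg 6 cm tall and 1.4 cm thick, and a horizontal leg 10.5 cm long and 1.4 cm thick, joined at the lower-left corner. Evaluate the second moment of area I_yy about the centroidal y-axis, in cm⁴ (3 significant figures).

I_yy ≈ 229 cm⁴

Decompose the section into non-overlapping parts with the origin at the bottom-left of its bounding rectangle.
Vertical leg: 1.4 × 6, A = 8.4 cm², x = 0.7 cm, Ī = 1.372 cm⁴.
Horizontal leg (remainder): 9.1 × 1.4, A = 12.74 cm², x = 5.95 cm, Ī = 87.917 cm⁴.
Centroid: x̄ = ΣA·x / ΣA = 3.8639 cm.
Transfer each piece to the centroidal y-axis using Ī + A·d² with d = x − 3.8639:
  vertical leg: d = -3.1639 cm → contributes +85.459 cm⁴
  horizontal leg (remainder): d = 2.0861 cm → contributes +143.36 cm⁴
Total I = 228.82 cm⁴.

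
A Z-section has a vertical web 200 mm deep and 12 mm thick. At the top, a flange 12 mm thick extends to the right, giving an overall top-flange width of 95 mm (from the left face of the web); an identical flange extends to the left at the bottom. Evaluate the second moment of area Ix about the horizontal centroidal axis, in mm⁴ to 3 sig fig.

Ix ≈ 2.56 × 10⁷ mm⁴

Split into non-overlapping primitives; take the origin at the lower-left of the bounding box.
Web: 12 × 200, A = 2 400 mm², y = 100 mm, Ī = 8 000 000 mm⁴.
Top flange (beyond web): 83 × 12, A = 996 mm², y = 194 mm, Ī = 11 952 mm⁴.
Bottom flange (beyond web): 83 × 12, A = 996 mm², y = 6 mm, Ī = 11 952 mm⁴.
Centroid: ȳ = ΣA·y / ΣA = 100 mm.
Transfer each piece to the horizontal centroidal axis using Ī + A·d² with d = y − 100:
  web: d = 0 mm → contributes +8 000 000 mm⁴
  top flange (beyond web): d = 94 mm → contributes +8 812 608 mm⁴
  bottom flange (beyond web): d = -94 mm → contributes +8 812 608 mm⁴
Total I = 25 625 216 mm⁴.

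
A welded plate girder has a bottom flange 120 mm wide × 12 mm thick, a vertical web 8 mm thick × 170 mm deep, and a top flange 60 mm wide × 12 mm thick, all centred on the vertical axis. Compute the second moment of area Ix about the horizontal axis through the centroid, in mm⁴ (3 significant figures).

Treat the section as a set of non-overlapping primitives; coordinates are from the bounding-box lower-left.
Bottom plate: 120 × 12, A = 1 440 mm², y = 6 mm, Ī = 17 280 mm⁴.
Web plate: 8 × 170, A = 1 360 mm², y = 97 mm, Ī = 3 275 333 mm⁴.
Top plate: 60 × 12, A = 720 mm², y = 188 mm, Ī = 8 640 mm⁴.
Centroid: ȳ = ΣA·y / ΣA = 78.386 mm.
Transfer each piece to the horizontal axis through the centroid using Ī + A·d² with d = y − 78.386:
  bottom plate: d = -72.386 mm → contributes +7 562 571 mm⁴
  web plate: d = 18.614 mm → contributes +3 746 529 mm⁴
  top plate: d = 109.61 mm → contributes +8 659 547 mm⁴
Total I = 19 968 648 mm⁴.

Ix ≈ 2.00 × 10⁷ mm⁴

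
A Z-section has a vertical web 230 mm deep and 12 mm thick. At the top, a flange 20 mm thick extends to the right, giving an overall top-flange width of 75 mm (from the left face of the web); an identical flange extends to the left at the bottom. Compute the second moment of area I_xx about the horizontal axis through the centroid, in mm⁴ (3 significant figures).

I_xx ≈ 4.00 × 10⁷ mm⁴

Split into non-overlapping primitives; take the origin at the lower-left of the bounding box.
Web: 12 × 230, A = 2 760 mm², y = 115 mm, Ī = 12 167 000 mm⁴.
Top flange (beyond web): 63 × 20, A = 1 260 mm², y = 220 mm, Ī = 42 000 mm⁴.
Bottom flange (beyond web): 63 × 20, A = 1 260 mm², y = 10 mm, Ī = 42 000 mm⁴.
Centroid: ȳ = ΣA·y / ΣA = 115 mm.
Transfer each piece to the horizontal axis through the centroid using Ī + A·d² with d = y − 115:
  web: d = 0 mm → contributes +12 167 000 mm⁴
  top flange (beyond web): d = 105 mm → contributes +13 933 500 mm⁴
  bottom flange (beyond web): d = -105 mm → contributes +13 933 500 mm⁴
Total I = 40 034 000 mm⁴.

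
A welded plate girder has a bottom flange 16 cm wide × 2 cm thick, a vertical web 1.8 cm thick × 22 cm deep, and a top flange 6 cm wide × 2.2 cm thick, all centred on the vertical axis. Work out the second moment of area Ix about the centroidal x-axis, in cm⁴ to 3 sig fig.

Ix ≈ 7560 cm⁴

Treat the section as a set of non-overlapping primitives; coordinates are from the bounding-box lower-left.
Bottom plate: 16 × 2, A = 32 cm², y = 1 cm, Ī = 10.667 cm⁴.
Web plate: 1.8 × 22, A = 39.6 cm², y = 13 cm, Ī = 1597.2 cm⁴.
Top plate: 6 × 2.2, A = 13.2 cm², y = 25.1 cm, Ī = 5.324 cm⁴.
Centroid: ȳ = ΣA·y / ΣA = 10.355 cm.
Transfer each piece to the centroidal x-axis using Ī + A·d² with d = y − 10.355:
  bottom plate: d = -9.3552 cm → contributes +2811.3 cm⁴
  web plate: d = 2.6448 cm → contributes +1874.2 cm⁴
  top plate: d = 14.745 cm → contributes +2875.1 cm⁴
Total I = 7560.6 cm⁴.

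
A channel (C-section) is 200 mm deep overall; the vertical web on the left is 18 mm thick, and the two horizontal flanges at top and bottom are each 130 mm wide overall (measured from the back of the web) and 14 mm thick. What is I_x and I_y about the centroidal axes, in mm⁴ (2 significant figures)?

I_x ≈ 3.9 × 10⁷ mm⁴, I_y ≈ 1.0 × 10⁷ mm⁴

Decompose the section into non-overlapping parts with the origin at the bottom-left of its bounding rectangle.
Web: 18 × 200, A = 3 600 mm², y = 100 mm, Ī = 12 000 000 mm⁴.
Top flange (beyond web): 112 × 14, A = 1 568 mm², y = 193 mm, Ī = 25 611 mm⁴.
Bottom flange (beyond web): 112 × 14, A = 1 568 mm², y = 7 mm, Ī = 25 611 mm⁴.
By symmetry the centroid is at mid-height, ȳ = 100 mm.
Transfer each piece to the centroidal x-axis using Ī + A·d² with d = y − 100:
  web: d = 0 mm → contributes +12 000 000 mm⁴
  top flange (beyond web): d = 93 mm → contributes +13 587 243 mm⁴
  bottom flange (beyond web): d = -93 mm → contributes +13 587 243 mm⁴
Total I = 39 174 485 mm⁴.
For the y-axis: x̄ = 39.26 mm.
Repeating about the centroidal y-axis gives I_y = 10 456 505 mm⁴.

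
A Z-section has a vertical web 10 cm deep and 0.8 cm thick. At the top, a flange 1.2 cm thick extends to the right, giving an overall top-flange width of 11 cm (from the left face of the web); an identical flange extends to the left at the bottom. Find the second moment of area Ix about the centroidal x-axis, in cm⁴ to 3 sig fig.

Ix ≈ 544 cm⁴

Break the section into simple shapes (no overlaps), measuring from the bottom-left corner of the bounding box.
Web: 0.8 × 10, A = 8 cm², y = 5 cm, Ī = 66.667 cm⁴.
Top flange (beyond web): 10.2 × 1.2, A = 12.24 cm², y = 9.4 cm, Ī = 1.4688 cm⁴.
Bottom flange (beyond web): 10.2 × 1.2, A = 12.24 cm², y = 0.6 cm, Ī = 1.4688 cm⁴.
Centroid: ȳ = ΣA·y / ΣA = 5 cm.
Transfer each piece to the centroidal x-axis using Ī + A·d² with d = y − 5:
  web: d = 0 cm → contributes +66.667 cm⁴
  top flange (beyond web): d = 4.4 cm → contributes +238.44 cm⁴
  bottom flange (beyond web): d = -4.4 cm → contributes +238.44 cm⁴
Total I = 543.54 cm⁴.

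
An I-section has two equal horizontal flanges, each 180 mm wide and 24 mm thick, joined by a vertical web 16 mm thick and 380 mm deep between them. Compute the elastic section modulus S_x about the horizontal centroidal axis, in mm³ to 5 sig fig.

S_x ≈ 1.9912 × 10⁶ mm³

Treat the section as a set of non-overlapping primitives; coordinates are from the bounding-box lower-left.
Bottom flange: 180 × 24, A = 4 320 mm², y = 12 mm, Ī = 207 360 mm⁴.
Web: 16 × 380, A = 6 080 mm², y = 214 mm, Ī = 73 162 667 mm⁴.
Top flange: 180 × 24, A = 4 320 mm², y = 416 mm, Ī = 207 360 mm⁴.
By symmetry the centroid is at mid-height, ȳ = 214 mm.
Transfer each piece to the horizontal centroidal axis using Ī + A·d² with d = y − 214:
  bottom flange: d = -202 mm → contributes +176 480 640 mm⁴
  web: d = 0 mm → contributes +73 162 667 mm⁴
  top flange: d = 202 mm → contributes +176 480 640 mm⁴
Total I = 426 123 947 mm⁴.
Extreme fibre distance c = 214 mm; S = I/c = 1 991 233 mm³.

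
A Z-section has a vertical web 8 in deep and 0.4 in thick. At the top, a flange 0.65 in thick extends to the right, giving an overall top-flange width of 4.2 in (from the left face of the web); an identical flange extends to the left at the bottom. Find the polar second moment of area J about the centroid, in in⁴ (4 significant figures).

J ≈ 111.7 in⁴

Break the section into simple shapes (no overlaps), measuring from the bottom-left corner of the bounding box.
Web: 0.4 × 8, A = 3.2 in², y = 4 in, Ī = 17.0667 in⁴.
Top flange (beyond web): 3.8 × 0.65, A = 2.47 in², y = 7.675 in, Ī = 0.0869646 in⁴.
Bottom flange (beyond web): 3.8 × 0.65, A = 2.47 in², y = 0.325 in, Ī = 0.0869646 in⁴.
Centroid: ȳ = ΣA·y / ΣA = 4 in.
Transfer each piece to the centroidal x-axis using Ī + A·d² with d = y − 4:
  web: d = 0 in → contributes +17.0667 in⁴
  top flange (beyond web): d = 3.675 in → contributes +33.4459 in⁴
  bottom flange (beyond web): d = -3.675 in → contributes +33.4459 in⁴
Total I = 83.9584 in⁴.
For the y-axis: x̄ = 4 in.
Repeating about the centroidal y-axis gives I_y = 27.7725 in⁴.
Polar second moment: J = I_x + I_y = 111.731 in⁴.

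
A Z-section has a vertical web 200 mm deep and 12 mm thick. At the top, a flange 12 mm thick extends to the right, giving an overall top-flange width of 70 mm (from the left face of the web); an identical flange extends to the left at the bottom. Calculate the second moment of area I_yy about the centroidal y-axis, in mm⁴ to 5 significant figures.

I_yy ≈ 2.1242 × 10⁶ mm⁴

Treat the section as a set of non-overlapping primitives; coordinates are from the bounding-box lower-left.
Web: 12 × 200, A = 2 400 mm², x = 64 mm, Ī = 28 800 mm⁴.
Top flange (beyond web): 58 × 12, A = 696 mm², x = 99 mm, Ī = 195 112 mm⁴.
Bottom flange (beyond web): 58 × 12, A = 696 mm², x = 29 mm, Ī = 195 112 mm⁴.
Centroid: x̄ = ΣA·x / ΣA = 64 mm.
Transfer each piece to the centroidal y-axis using Ī + A·d² with d = x − 64:
  web: d = 0 mm → contributes +28 800 mm⁴
  top flange (beyond web): d = 35 mm → contributes +1 047 712 mm⁴
  bottom flange (beyond web): d = -35 mm → contributes +1 047 712 mm⁴
Total I = 2 124 224 mm⁴.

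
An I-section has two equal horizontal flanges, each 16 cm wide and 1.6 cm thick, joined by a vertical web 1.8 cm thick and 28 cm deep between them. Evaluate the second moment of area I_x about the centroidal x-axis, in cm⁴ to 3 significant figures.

Break the section into simple shapes (no overlaps), measuring from the bottom-left corner of the bounding box.
Bottom flange: 16 × 1.6, A = 25.6 cm², y = 0.8 cm, Ī = 5.4613 cm⁴.
Web: 1.8 × 28, A = 50.4 cm², y = 15.6 cm, Ī = 3292.8 cm⁴.
Top flange: 16 × 1.6, A = 25.6 cm², y = 30.4 cm, Ī = 5.4613 cm⁴.
By symmetry the centroid is at mid-height, ȳ = 15.6 cm.
Transfer each piece to the centroidal x-axis using Ī + A·d² with d = y − 15.6:
  bottom flange: d = -14.8 cm → contributes +5612.9 cm⁴
  web: d = 0 cm → contributes +3292.8 cm⁴
  top flange: d = 14.8 cm → contributes +5612.9 cm⁴
Total I = 14 519 cm⁴.

I_x ≈ 1.45 × 10⁴ cm⁴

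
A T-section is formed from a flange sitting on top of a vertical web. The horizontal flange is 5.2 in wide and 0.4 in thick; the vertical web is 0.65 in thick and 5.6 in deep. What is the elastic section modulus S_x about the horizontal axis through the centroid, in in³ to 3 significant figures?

S_x ≈ 5.51 in³

Treat the section as a set of non-overlapping primitives; coordinates are from the bounding-box lower-left.
Flange: 5.2 × 0.4, A = 2.08 in², y = 5.8 in, Ī = 0.027733 in⁴.
Web: 0.65 × 5.6, A = 3.64 in², y = 2.8 in, Ī = 9.5125 in⁴.
Centroid: ȳ = ΣA·y / ΣA = 3.8909 in.
Transfer each piece to the horizontal axis through the centroid using Ī + A·d² with d = y − 3.8909:
  flange: d = 1.9091 in → contributes +7.6086 in⁴
  web: d = -1.0909 in → contributes +13.844 in⁴
Total I = 21.453 in⁴.
Extreme fibre distance c = 3.8909 in; S = I/c = 5.5136 in³.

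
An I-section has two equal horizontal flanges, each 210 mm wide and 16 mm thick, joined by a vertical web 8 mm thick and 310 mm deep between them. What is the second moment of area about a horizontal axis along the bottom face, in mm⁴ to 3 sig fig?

Treat the section as a set of non-overlapping primitives; coordinates are from the bounding-box lower-left.
Bottom flange: 210 × 16, A = 3 360 mm², y = 8 mm, Ī = 71 680 mm⁴.
Web: 8 × 310, A = 2 480 mm², y = 171 mm, Ī = 19 860 667 mm⁴.
Top flange: 210 × 16, A = 3 360 mm², y = 334 mm, Ī = 71 680 mm⁴.
Transfer each piece to the bottom edge using Ī + A·d² with d = y − 0:
  bottom flange: d = 8 mm → contributes +286 720 mm⁴
  web: d = 171 mm → contributes +92 378 347 mm⁴
  top flange: d = 334 mm → contributes +374 899 840 mm⁴
Total I = 467 564 907 mm⁴.

I_base ≈ 4.68 × 10⁸ mm⁴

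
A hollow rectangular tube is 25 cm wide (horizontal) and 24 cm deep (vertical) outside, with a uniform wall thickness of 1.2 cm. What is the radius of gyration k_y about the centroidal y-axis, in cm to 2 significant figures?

k_y ≈ 9.7 cm

Split into non-overlapping primitives; take the origin at the lower-left of the bounding box.
Outer rectangle: 25 × 24, A = 600 cm², x = 12.5 cm, Ī = 31 250 cm⁴.
Inner void (subtracted): 22.6 × 21.6, A = 488.2 cm², x = 12.5 cm, Ī = 20 778 cm⁴.
By symmetry the centroid is at mid-width, x̄ = 12.5 cm.
All pieces are centred on the centroidal y-axis, so I = ΣĪ (holes subtracted) = 10 472 cm⁴.
Radius of gyration: k = √(I/A) = √(10 472 / 111.8) = 9.677 cm.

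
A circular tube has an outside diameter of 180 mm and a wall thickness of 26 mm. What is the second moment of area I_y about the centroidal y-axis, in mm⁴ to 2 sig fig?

Treat the section as a set of non-overlapping primitives; coordinates are from the bounding-box lower-left.
Outer circle: ⌀180, A = 25 447 mm², x = 90 mm, Ī = 51 529 974 mm⁴.
Bore (subtracted): ⌀128, A = 12 868 mm², x = 90 mm, Ī = 13 176 795 mm⁴.
By symmetry the centroid is at mid-width, x̄ = 90 mm.
All pieces are centred on the centroidal y-axis, so I = ΣĪ (holes subtracted) = 38 353 179 mm⁴.

I_y ≈ 3.8 × 10⁷ mm⁴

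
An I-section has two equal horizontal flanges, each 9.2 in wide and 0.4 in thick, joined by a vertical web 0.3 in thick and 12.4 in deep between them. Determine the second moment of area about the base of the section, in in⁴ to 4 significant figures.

I_base ≈ 831.9 in⁴

Decompose the section into non-overlapping parts with the origin at the bottom-left of its bounding rectangle.
Bottom flange: 9.2 × 0.4, A = 3.68 in², y = 0.2 in, Ī = 0.0490667 in⁴.
Web: 0.3 × 12.4, A = 3.72 in², y = 6.6 in, Ī = 47.6656 in⁴.
Top flange: 9.2 × 0.4, A = 3.68 in², y = 13 in, Ī = 0.0490667 in⁴.
Transfer each piece to a horizontal axis along the bottom face using Ī + A·d² with d = y − 0:
  bottom flange: d = 0.2 in → contributes +0.196267 in⁴
  web: d = 6.6 in → contributes +209.709 in⁴
  top flange: d = 13 in → contributes +621.969 in⁴
Total I = 831.874 in⁴.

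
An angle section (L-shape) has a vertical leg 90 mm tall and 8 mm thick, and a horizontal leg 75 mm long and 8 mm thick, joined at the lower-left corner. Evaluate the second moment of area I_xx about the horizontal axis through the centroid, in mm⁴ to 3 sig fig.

Decompose the section into non-overlapping parts with the origin at the bottom-left of its bounding rectangle.
Vertical leg: 8 × 90, A = 720 mm², y = 45 mm, Ī = 486 000 mm⁴.
Horizontal leg (remainder): 67 × 8, A = 536 mm², y = 4 mm, Ī = 2858.7 mm⁴.
Centroid: ȳ = ΣA·y / ΣA = 27.503 mm.
Transfer each piece to the horizontal axis through the centroid using Ī + A·d² with d = y − 27.503:
  vertical leg: d = 17.497 mm → contributes +706 420 mm⁴
  horizontal leg (remainder): d = -23.503 mm → contributes +298 945 mm⁴
Total I = 1 005 365 mm⁴.

I_xx ≈ 1.01 × 10⁶ mm⁴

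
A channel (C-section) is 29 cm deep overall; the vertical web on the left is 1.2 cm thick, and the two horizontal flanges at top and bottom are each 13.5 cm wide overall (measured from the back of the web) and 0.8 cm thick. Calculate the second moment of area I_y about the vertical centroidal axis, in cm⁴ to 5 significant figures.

I_y ≈ 825.05 cm⁴

Split into non-overlapping primitives; take the origin at the lower-left of the bounding box.
Web: 1.2 × 29, A = 34.8 cm², x = 0.6 cm, Ī = 4.176 cm⁴.
Top flange (beyond web): 12.3 × 0.8, A = 9.84 cm², x = 7.35 cm, Ī = 124.0578 cm⁴.
Bottom flange (beyond web): 12.3 × 0.8, A = 9.84 cm², x = 7.35 cm, Ī = 124.0578 cm⁴.
Centroid: x̄ = ΣA·x / ΣA = 3.038326 cm.
Transfer each piece to the vertical centroidal axis using Ī + A·d² with d = x − 3.038326:
  web: d = -2.438326 cm → contributes +211.0771 cm⁴
  top flange (beyond web): d = 4.311674 cm → contributes +306.9886 cm⁴
  bottom flange (beyond web): d = 4.311674 cm → contributes +306.9886 cm⁴
Total I = 825.0544 cm⁴.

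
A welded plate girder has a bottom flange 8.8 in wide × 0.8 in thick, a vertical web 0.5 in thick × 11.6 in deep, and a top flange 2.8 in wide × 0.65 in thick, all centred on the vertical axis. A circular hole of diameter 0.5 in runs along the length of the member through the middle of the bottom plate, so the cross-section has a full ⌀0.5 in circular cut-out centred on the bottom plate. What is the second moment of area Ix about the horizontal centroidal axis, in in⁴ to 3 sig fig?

Split into non-overlapping primitives; take the origin at the lower-left of the bounding box.
Bottom plate: 8.8 × 0.8, A = 7.04 in², y = 0.4 in, Ī = 0.37547 in⁴.
Web plate: 0.5 × 11.6, A = 5.8 in², y = 6.6 in, Ī = 65.037 in⁴.
Top plate: 2.8 × 0.65, A = 1.82 in², y = 12.725 in, Ī = 0.064079 in⁴.
Hole (subtracted): ⌀0.5, A = 0.19635 in², y = 0.4 in, Ī = 0.003068 in⁴.
Centroid: ȳ = ΣA·y / ΣA = 4.4371 in.
Transfer each piece to the horizontal centroidal axis using Ī + A·d² with d = y − 4.4371:
  bottom plate: d = -4.0371 in → contributes +115.12 in⁴
  web plate: d = 2.1629 in → contributes +92.17 in⁴
  top plate: d = 8.2879 in → contributes +125.08 in⁴
  hole: d = -4.0371 in → contributes −3.2032 in⁴
Total I = 329.16 in⁴.

Ix ≈ 329 in⁴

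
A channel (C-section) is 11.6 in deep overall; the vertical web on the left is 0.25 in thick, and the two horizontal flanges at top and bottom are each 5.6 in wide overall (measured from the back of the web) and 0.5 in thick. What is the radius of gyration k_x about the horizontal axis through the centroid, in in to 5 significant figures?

k_x ≈ 4.8918 in

Decompose the section into non-overlapping parts with the origin at the bottom-left of its bounding rectangle.
Web: 0.25 × 11.6, A = 2.9 in², y = 5.8 in, Ī = 32.51867 in⁴.
Top flange (beyond web): 5.35 × 0.5, A = 2.675 in², y = 11.35 in, Ī = 0.05572917 in⁴.
Bottom flange (beyond web): 5.35 × 0.5, A = 2.675 in², y = 0.25 in, Ī = 0.05572917 in⁴.
By symmetry the centroid is at mid-height, ȳ = 5.8 in.
Transfer each piece to the horizontal axis through the centroid using Ī + A·d² with d = y − 5.8:
  web: d = 0 in → contributes +32.51867 in⁴
  top flange (beyond web): d = 5.55 in → contributes +82.45242 in⁴
  bottom flange (beyond web): d = -5.55 in → contributes +82.45242 in⁴
Total I = 197.4235 in⁴.
Radius of gyration: k = √(I/A) = √(197.4235 / 8.25) = 4.891842 in.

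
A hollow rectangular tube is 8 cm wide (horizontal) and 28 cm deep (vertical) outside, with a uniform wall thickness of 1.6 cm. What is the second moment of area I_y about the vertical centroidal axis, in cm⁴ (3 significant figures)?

I_y ≈ 966 cm⁴

Treat the section as a set of non-overlapping primitives; coordinates are from the bounding-box lower-left.
Outer rectangle: 8 × 28, A = 224 cm², x = 4 cm, Ī = 1194.7 cm⁴.
Inner void (subtracted): 4.8 × 24.8, A = 119.04 cm², x = 4 cm, Ī = 228.56 cm⁴.
By symmetry the centroid is at mid-width, x̄ = 4 cm.
All pieces are centred on the vertical centroidal axis, so I = ΣĪ (holes subtracted) = 966.11 cm⁴.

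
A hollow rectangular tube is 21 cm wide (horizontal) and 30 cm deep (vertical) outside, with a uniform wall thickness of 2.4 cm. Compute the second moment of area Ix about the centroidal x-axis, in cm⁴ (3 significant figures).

Ix ≈ 2.56 × 10⁴ cm⁴

Treat the section as a set of non-overlapping primitives; coordinates are from the bounding-box lower-left.
Outer rectangle: 21 × 30, A = 630 cm², y = 15 cm, Ī = 47 250 cm⁴.
Inner void (subtracted): 16.2 × 25.2, A = 408.24 cm², y = 15 cm, Ī = 21 604 cm⁴.
By symmetry the centroid is at mid-height, ȳ = 15 cm.
All pieces are centred on the centroidal x-axis, so I = ΣĪ (holes subtracted) = 25 646 cm⁴.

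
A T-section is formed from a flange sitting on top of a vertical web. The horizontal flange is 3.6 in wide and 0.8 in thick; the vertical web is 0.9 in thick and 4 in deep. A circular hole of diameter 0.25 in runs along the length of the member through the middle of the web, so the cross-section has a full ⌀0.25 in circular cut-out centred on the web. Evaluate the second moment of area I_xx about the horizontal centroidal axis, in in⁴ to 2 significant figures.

Treat the section as a set of non-overlapping primitives; coordinates are from the bounding-box lower-left.
Flange: 3.6 × 0.8, A = 2.88 in², y = 4.4 in, Ī = 0.1536 in⁴.
Web: 0.9 × 4, A = 3.6 in², y = 2 in, Ī = 4.8 in⁴.
Hole (subtracted): ⌀0.25, A = 0.04909 in², y = 2 in, Ī = 0.0001917 in⁴.
Centroid: ȳ = ΣA·y / ΣA = 3.075 in.
Transfer each piece to the horizontal centroidal axis using Ī + A·d² with d = y − 3.075:
  flange: d = 1.325 in → contributes +5.211 in⁴
  web: d = -1.075 in → contributes +8.959 in⁴
  hole: d = -1.075 in → contributes −0.0569 in⁴
Total I = 14.11 in⁴.

I_xx ≈ 14 in⁴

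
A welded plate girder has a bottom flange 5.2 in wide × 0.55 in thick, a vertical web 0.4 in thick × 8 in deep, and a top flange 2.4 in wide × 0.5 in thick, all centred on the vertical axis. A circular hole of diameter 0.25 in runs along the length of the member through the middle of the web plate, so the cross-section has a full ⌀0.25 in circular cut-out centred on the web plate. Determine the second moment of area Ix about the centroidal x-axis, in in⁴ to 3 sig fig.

Ix ≈ 84.1 in⁴

Decompose the section into non-overlapping parts with the origin at the bottom-left of its bounding rectangle.
Bottom plate: 5.2 × 0.55, A = 2.86 in², y = 0.275 in, Ī = 0.072096 in⁴.
Web plate: 0.4 × 8, A = 3.2 in², y = 4.55 in, Ī = 17.067 in⁴.
Top plate: 2.4 × 0.5, A = 1.2 in², y = 8.8 in, Ī = 0.025 in⁴.
Hole (subtracted): ⌀0.25, A = 0.049087 in², y = 4.55 in, Ī = 0.00019175 in⁴.
Centroid: ȳ = ΣA·y / ΣA = 3.5617 in.
Transfer each piece to the centroidal x-axis using Ī + A·d² with d = y − 3.5617:
  bottom plate: d = -3.2867 in → contributes +30.967 in⁴
  web plate: d = 0.98829 in → contributes +20.192 in⁴
  top plate: d = 5.2383 in → contributes +32.953 in⁴
  hole: d = 0.98829 in → contributes −0.048137 in⁴
Total I = 84.064 in⁴.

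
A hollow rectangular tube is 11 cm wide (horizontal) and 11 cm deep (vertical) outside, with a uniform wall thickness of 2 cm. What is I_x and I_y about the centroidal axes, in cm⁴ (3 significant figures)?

I_x ≈ 1020 cm⁴, I_y ≈ 1020 cm⁴

Break the section into simple shapes (no overlaps), measuring from the bottom-left corner of the bounding box.
Outer rectangle: 11 × 11, A = 121 cm², y = 5.5 cm, Ī = 1220.1 cm⁴.
Inner void (subtracted): 7 × 7, A = 49 cm², y = 5.5 cm, Ī = 200.08 cm⁴.
By symmetry the centroid is at mid-height, ȳ = 5.5 cm.
All pieces are centred on the centroidal x-axis, so I = ΣĪ (holes subtracted) = 1 020 cm⁴.
Repeating about the centroidal y-axis gives I_y = 1 020 cm⁴.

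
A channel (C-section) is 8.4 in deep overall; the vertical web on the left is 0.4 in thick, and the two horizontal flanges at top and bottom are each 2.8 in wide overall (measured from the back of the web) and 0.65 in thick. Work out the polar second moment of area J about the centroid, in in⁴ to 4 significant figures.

Treat the section as a set of non-overlapping primitives; coordinates are from the bounding-box lower-left.
Web: 0.4 × 8.4, A = 3.36 in², y = 4.2 in, Ī = 19.7568 in⁴.
Top flange (beyond web): 2.4 × 0.65, A = 1.56 in², y = 8.075 in, Ī = 0.054925 in⁴.
Bottom flange (beyond web): 2.4 × 0.65, A = 1.56 in², y = 0.325 in, Ī = 0.054925 in⁴.
By symmetry the centroid is at mid-height, ȳ = 4.2 in.
Transfer each piece to the centroidal x-axis using Ī + A·d² with d = y − 4.2:
  web: d = 0 in → contributes +19.7568 in⁴
  top flange (beyond web): d = 3.875 in → contributes +23.4793 in⁴
  bottom flange (beyond web): d = -3.875 in → contributes +23.4793 in⁴
Total I = 66.7154 in⁴.
For the y-axis: x̄ = 0.874074 in.
Repeating about the centroidal y-axis gives I_y = 4.71324 in⁴.
Polar second moment: J = I_x + I_y = 71.4286 in⁴.

J ≈ 71.43 in⁴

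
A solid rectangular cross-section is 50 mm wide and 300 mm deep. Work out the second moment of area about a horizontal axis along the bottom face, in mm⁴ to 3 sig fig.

The section: 50 × 300, A = 15 000 mm², y = 150 mm, Ī = 112 500 000 mm⁴.
Transfer it to a horizontal axis along the bottom face using Ī + A·d² with d = y − 0:
  the section: d = 150 mm → contributes +450 000 000 mm⁴
Total I = 450 000 000 mm⁴.

I_base ≈ 4.50 × 10⁸ mm⁴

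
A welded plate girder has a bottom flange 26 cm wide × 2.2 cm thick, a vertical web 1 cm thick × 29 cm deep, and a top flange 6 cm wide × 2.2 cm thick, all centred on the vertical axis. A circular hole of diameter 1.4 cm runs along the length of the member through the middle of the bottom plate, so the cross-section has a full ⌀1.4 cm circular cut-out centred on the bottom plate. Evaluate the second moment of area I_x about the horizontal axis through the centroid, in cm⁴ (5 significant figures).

Split into non-overlapping primitives; take the origin at the lower-left of the bounding box.
Bottom plate: 26 × 2.2, A = 57.2 cm², y = 1.1 cm, Ī = 23.07067 cm⁴.
Web plate: 1 × 29, A = 29 cm², y = 16.7 cm, Ī = 2032.417 cm⁴.
Top plate: 6 × 2.2, A = 13.2 cm², y = 32.3 cm, Ī = 5.324 cm⁴.
Hole (subtracted): ⌀1.4, A = 1.53938 cm², y = 1.1 cm, Ī = 0.1885741 cm⁴.
Centroid: ȳ = ΣA·y / ΣA = 9.931336 cm.
Transfer each piece to the horizontal axis through the centroid using Ī + A·d² with d = y − 9.931336:
  bottom plate: d = -8.831336 cm → contributes +4484.241 cm⁴
  web plate: d = 6.768664 cm → contributes +3361.046 cm⁴
  top plate: d = 22.36866 cm → contributes +6610.038 cm⁴
  hole: d = -8.831336 cm → contributes −120.2487 cm⁴
Total I = 14335.08 cm⁴.

I_x ≈ 1.4335 × 10⁴ cm⁴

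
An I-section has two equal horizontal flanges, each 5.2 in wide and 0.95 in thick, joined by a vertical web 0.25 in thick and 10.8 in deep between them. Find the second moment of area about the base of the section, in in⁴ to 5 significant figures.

I_base ≈ 875.26 in⁴

Treat the section as a set of non-overlapping primitives; coordinates are from the bounding-box lower-left.
Bottom flange: 5.2 × 0.95, A = 4.94 in², y = 0.475 in, Ī = 0.3715292 in⁴.
Web: 0.25 × 10.8, A = 2.7 in², y = 6.35 in, Ī = 26.244 in⁴.
Top flange: 5.2 × 0.95, A = 4.94 in², y = 12.225 in, Ī = 0.3715292 in⁴.
Transfer each piece to a horizontal axis along the bottom face using Ī + A·d² with d = y − 0:
  bottom flange: d = 0.475 in → contributes +1.486117 in⁴
  web: d = 6.35 in → contributes +135.1148 in⁴
  top flange: d = 12.225 in → contributes +738.6576 in⁴
Total I = 875.2585 in⁴.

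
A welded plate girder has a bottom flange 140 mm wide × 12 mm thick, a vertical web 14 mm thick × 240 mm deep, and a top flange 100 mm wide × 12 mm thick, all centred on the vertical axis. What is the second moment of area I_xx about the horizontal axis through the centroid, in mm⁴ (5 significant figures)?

Treat the section as a set of non-overlapping primitives; coordinates are from the bounding-box lower-left.
Bottom plate: 140 × 12, A = 1 680 mm², y = 6 mm, Ī = 20 160 mm⁴.
Web plate: 14 × 240, A = 3 360 mm², y = 132 mm, Ī = 16 128 000 mm⁴.
Top plate: 100 × 12, A = 1 200 mm², y = 258 mm, Ī = 14 400 mm⁴.
Centroid: ȳ = ΣA·y / ΣA = 122.3077 mm.
Transfer each piece to the horizontal axis through the centroid using Ī + A·d² with d = y − 122.3077:
  bottom plate: d = -116.3077 mm → contributes +22 746 325 mm⁴
  web plate: d = 9.692308 mm → contributes +16 443 641 mm⁴
  top plate: d = 135.6923 mm → contributes +22 109 283 mm⁴
Total I = 61 299 249 mm⁴.

I_xx ≈ 6.1299 × 10⁷ mm⁴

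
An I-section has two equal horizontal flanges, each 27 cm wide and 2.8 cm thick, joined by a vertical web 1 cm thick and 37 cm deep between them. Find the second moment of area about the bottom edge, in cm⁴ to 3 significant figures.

I_base ≈ 1.50 × 10⁵ cm⁴

Decompose the section into non-overlapping parts with the origin at the bottom-left of its bounding rectangle.
Bottom flange: 27 × 2.8, A = 75.6 cm², y = 1.4 cm, Ī = 49.392 cm⁴.
Web: 1 × 37, A = 37 cm², y = 21.3 cm, Ī = 4221.1 cm⁴.
Top flange: 27 × 2.8, A = 75.6 cm², y = 41.2 cm, Ī = 49.392 cm⁴.
Transfer each piece to a horizontal axis along the bottom face using Ī + A·d² with d = y − 0:
  bottom flange: d = 1.4 cm → contributes +197.57 cm⁴
  web: d = 21.3 cm → contributes +21 008 cm⁴
  top flange: d = 41.2 cm → contributes +128 376 cm⁴
Total I = 149 581 cm⁴.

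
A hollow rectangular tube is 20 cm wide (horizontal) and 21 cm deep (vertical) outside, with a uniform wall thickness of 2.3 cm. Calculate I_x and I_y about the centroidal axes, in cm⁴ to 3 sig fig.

Decompose the section into non-overlapping parts with the origin at the bottom-left of its bounding rectangle.
Outer rectangle: 20 × 21, A = 420 cm², y = 10.5 cm, Ī = 15 435 cm⁴.
Inner void (subtracted): 15.4 × 16.4, A = 252.56 cm², y = 10.5 cm, Ī = 5660.7 cm⁴.
By symmetry the centroid is at mid-height, ȳ = 10.5 cm.
All pieces are centred on the centroidal x-axis, so I = ΣĪ (holes subtracted) = 9774.3 cm⁴.
Repeating about the centroidal y-axis gives I_y = 9008.6 cm⁴.

I_x ≈ 9770 cm⁴, I_y ≈ 9010 cm⁴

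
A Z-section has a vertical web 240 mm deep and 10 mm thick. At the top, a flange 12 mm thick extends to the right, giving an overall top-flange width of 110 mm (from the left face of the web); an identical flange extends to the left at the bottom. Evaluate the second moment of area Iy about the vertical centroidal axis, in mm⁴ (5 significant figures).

Treat the section as a set of non-overlapping primitives; coordinates are from the bounding-box lower-left.
Web: 10 × 240, A = 2 400 mm², x = 105 mm, Ī = 20 000 mm⁴.
Top flange (beyond web): 100 × 12, A = 1 200 mm², x = 160 mm, Ī = 1 000 000 mm⁴.
Bottom flange (beyond web): 100 × 12, A = 1 200 mm², x = 50 mm, Ī = 1 000 000 mm⁴.
Centroid: x̄ = ΣA·x / ΣA = 105 mm.
Transfer each piece to the vertical centroidal axis using Ī + A·d² with d = x − 105:
  web: d = 0 mm → contributes +20 000 mm⁴
  top flange (beyond web): d = 55 mm → contributes +4 630 000 mm⁴
  bottom flange (beyond web): d = -55 mm → contributes +4 630 000 mm⁴
Total I = 9 280 000 mm⁴.

Iy ≈ 9.2800 × 10⁶ mm⁴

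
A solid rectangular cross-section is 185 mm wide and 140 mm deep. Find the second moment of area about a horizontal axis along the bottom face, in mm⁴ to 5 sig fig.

The section: 185 × 140, A = 25 900 mm², y = 70 mm, Ī = 42 303 333 mm⁴.
Transfer it to the base of the section using Ī + A·d² with d = y − 0:
  the section: d = 70 mm → contributes +169 213 333 mm⁴
Total I = 169 213 333 mm⁴.

I_base ≈ 1.6921 × 10⁸ mm⁴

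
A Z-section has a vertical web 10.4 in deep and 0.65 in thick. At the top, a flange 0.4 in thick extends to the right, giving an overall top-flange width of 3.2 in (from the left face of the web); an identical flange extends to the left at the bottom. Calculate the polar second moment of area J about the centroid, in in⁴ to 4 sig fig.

Split into non-overlapping primitives; take the origin at the lower-left of the bounding box.
Web: 0.65 × 10.4, A = 6.76 in², y = 5.2 in, Ī = 60.9301 in⁴.
Top flange (beyond web): 2.55 × 0.4, A = 1.02 in², y = 10.2 in, Ī = 0.0136 in⁴.
Bottom flange (beyond web): 2.55 × 0.4, A = 1.02 in², y = 0.2 in, Ī = 0.0136 in⁴.
Centroid: ȳ = ΣA·y / ΣA = 5.2 in.
Transfer each piece to the centroidal x-axis using Ī + A·d² with d = y − 5.2:
  web: d = 0 in → contributes +60.9301 in⁴
  top flange (beyond web): d = 5 in → contributes +25.5136 in⁴
  bottom flange (beyond web): d = -5 in → contributes +25.5136 in⁴
Total I = 111.957 in⁴.
For the y-axis: x̄ = 2.875 in.
Repeating about the centroidal y-axis gives I_y = 6.56583 in⁴.
Polar second moment: J = I_x + I_y = 118.523 in⁴.

J ≈ 118.5 in⁴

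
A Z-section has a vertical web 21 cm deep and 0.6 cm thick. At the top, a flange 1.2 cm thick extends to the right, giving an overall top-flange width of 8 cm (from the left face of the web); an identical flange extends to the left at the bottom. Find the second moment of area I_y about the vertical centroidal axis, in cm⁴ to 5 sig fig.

I_y ≈ 365.58 cm⁴

Split into non-overlapping primitives; take the origin at the lower-left of the bounding box.
Web: 0.6 × 21, A = 12.6 cm², x = 7.7 cm, Ī = 0.378 cm⁴.
Top flange (beyond web): 7.4 × 1.2, A = 8.88 cm², x = 11.7 cm, Ī = 40.5224 cm⁴.
Bottom flange (beyond web): 7.4 × 1.2, A = 8.88 cm², x = 3.7 cm, Ī = 40.5224 cm⁴.
Centroid: x̄ = ΣA·x / ΣA = 7.7 cm.
Transfer each piece to the vertical centroidal axis using Ī + A·d² with d = x − 7.7:
  web: d = 0 cm → contributes +0.378 cm⁴
  top flange (beyond web): d = 4 cm → contributes +182.6024 cm⁴
  bottom flange (beyond web): d = -4 cm → contributes +182.6024 cm⁴
Total I = 365.5828 cm⁴.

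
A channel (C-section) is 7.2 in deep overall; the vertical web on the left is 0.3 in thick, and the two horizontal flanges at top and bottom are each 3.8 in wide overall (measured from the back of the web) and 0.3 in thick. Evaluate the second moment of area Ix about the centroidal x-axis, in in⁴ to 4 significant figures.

Ix ≈ 34.34 in⁴

Break the section into simple shapes (no overlaps), measuring from the bottom-left corner of the bounding box.
Web: 0.3 × 7.2, A = 2.16 in², y = 3.6 in, Ī = 9.3312 in⁴.
Top flange (beyond web): 3.5 × 0.3, A = 1.05 in², y = 7.05 in, Ī = 0.007875 in⁴.
Bottom flange (beyond web): 3.5 × 0.3, A = 1.05 in², y = 0.15 in, Ī = 0.007875 in⁴.
By symmetry the centroid is at mid-height, ȳ = 3.6 in.
Transfer each piece to the centroidal x-axis using Ī + A·d² with d = y − 3.6:
  web: d = 0 in → contributes +9.3312 in⁴
  top flange (beyond web): d = 3.45 in → contributes +12.5055 in⁴
  bottom flange (beyond web): d = -3.45 in → contributes +12.5055 in⁴
Total I = 34.3422 in⁴.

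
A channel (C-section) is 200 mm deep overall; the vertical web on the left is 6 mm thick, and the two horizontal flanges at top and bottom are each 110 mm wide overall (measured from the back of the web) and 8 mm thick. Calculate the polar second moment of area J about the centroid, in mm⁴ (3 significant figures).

J ≈ 2.30 × 10⁷ mm⁴

Split into non-overlapping primitives; take the origin at the lower-left of the bounding box.
Web: 6 × 200, A = 1 200 mm², y = 100 mm, Ī = 4 000 000 mm⁴.
Top flange (beyond web): 104 × 8, A = 832 mm², y = 196 mm, Ī = 4437.3 mm⁴.
Bottom flange (beyond web): 104 × 8, A = 832 mm², y = 4 mm, Ī = 4437.3 mm⁴.
By symmetry the centroid is at mid-height, ȳ = 100 mm.
Transfer each piece to the centroidal x-axis using Ī + A·d² with d = y − 100:
  web: d = 0 mm → contributes +4 000 000 mm⁴
  top flange (beyond web): d = 96 mm → contributes +7 672 149 mm⁴
  bottom flange (beyond web): d = -96 mm → contributes +7 672 149 mm⁴
Total I = 19 344 299 mm⁴.
For the y-axis: x̄ = 34.955 mm.
Repeating about the centroidal y-axis gives I_y = 3 612 469 mm⁴.
Polar second moment: J = I_x + I_y = 22 956 768 mm⁴.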